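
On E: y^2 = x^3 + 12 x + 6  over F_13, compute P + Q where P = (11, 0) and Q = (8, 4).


P != Q, so use the chord formula.
s = (y2 - y1) / (x2 - x1) = (4) / (10) mod 13 = 3
x3 = s^2 - x1 - x2 mod 13 = 3^2 - 11 - 8 = 3
y3 = s (x1 - x3) - y1 mod 13 = 3 * (11 - 3) - 0 = 11

P + Q = (3, 11)


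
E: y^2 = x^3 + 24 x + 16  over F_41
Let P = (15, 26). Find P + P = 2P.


Doubling: s = (3 x1^2 + a) / (2 y1)
s = (3*15^2 + 24) / (2*26) mod 41 = 30
x3 = s^2 - 2 x1 mod 41 = 30^2 - 2*15 = 9
y3 = s (x1 - x3) - y1 mod 41 = 30 * (15 - 9) - 26 = 31

2P = (9, 31)


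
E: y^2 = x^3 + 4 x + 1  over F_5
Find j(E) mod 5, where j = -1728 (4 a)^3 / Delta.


Delta = -16(4 a^3 + 27 b^2) mod 5 = 2
-1728 * (4 a)^3 = -1728 * (4*4)^3 mod 5 = 2
j = 2 * 2^(-1) mod 5 = 1

j = 1 (mod 5)


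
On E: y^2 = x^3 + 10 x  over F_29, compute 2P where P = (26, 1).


Doubling: s = (3 x1^2 + a) / (2 y1)
s = (3*26^2 + 10) / (2*1) mod 29 = 4
x3 = s^2 - 2 x1 mod 29 = 4^2 - 2*26 = 22
y3 = s (x1 - x3) - y1 mod 29 = 4 * (26 - 22) - 1 = 15

2P = (22, 15)


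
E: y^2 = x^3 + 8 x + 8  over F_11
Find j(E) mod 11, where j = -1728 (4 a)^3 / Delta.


Delta = -16(4 a^3 + 27 b^2) mod 11 = 7
-1728 * (4 a)^3 = -1728 * (4*8)^3 mod 11 = 1
j = 1 * 7^(-1) mod 11 = 8

j = 8 (mod 11)


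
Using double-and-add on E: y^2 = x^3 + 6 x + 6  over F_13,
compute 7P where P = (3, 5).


k = 7 = 111_2 (binary, LSB first: 111)
Double-and-add from P = (3, 5):
  bit 0 = 1: acc = O + (3, 5) = (3, 5)
  bit 1 = 1: acc = (3, 5) + (11, 5) = (12, 8)
  bit 2 = 1: acc = (12, 8) + (1, 0) = (3, 8)

7P = (3, 8)


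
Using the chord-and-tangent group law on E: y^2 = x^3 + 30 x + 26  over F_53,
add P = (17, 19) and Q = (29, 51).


P != Q, so use the chord formula.
s = (y2 - y1) / (x2 - x1) = (32) / (12) mod 53 = 38
x3 = s^2 - x1 - x2 mod 53 = 38^2 - 17 - 29 = 20
y3 = s (x1 - x3) - y1 mod 53 = 38 * (17 - 20) - 19 = 26

P + Q = (20, 26)


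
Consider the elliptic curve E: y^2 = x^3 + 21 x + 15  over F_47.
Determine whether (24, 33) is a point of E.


Check whether y^2 = x^3 + 21 x + 15 (mod 47) for (x, y) = (24, 33).
LHS: y^2 = 33^2 mod 47 = 8
RHS: x^3 + 21 x + 15 = 24^3 + 21*24 + 15 mod 47 = 8
LHS = RHS

Yes, on the curve


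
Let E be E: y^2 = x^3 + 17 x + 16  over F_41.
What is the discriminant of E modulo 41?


4 a^3 + 27 b^2 = 4*17^3 + 27*16^2 = 19652 + 6912 = 26564
Delta = -16 * (26564) = -425024
Delta mod 41 = 23

Delta = 23 (mod 41)


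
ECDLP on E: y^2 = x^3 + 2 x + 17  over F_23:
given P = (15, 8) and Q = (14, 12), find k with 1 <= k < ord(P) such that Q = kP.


Enumerate multiples of P until we hit Q = (14, 12):
  1P = (15, 8)
  2P = (11, 6)
  3P = (3, 21)
  4P = (14, 12)
Match found at i = 4.

k = 4


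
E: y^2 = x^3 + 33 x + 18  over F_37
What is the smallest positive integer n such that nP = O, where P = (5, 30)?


Compute successive multiples of P until we hit O:
  1P = (5, 30)
  2P = (11, 11)
  3P = (30, 6)
  4P = (6, 5)
  5P = (22, 25)
  6P = (17, 4)
  7P = (31, 14)
  8P = (34, 22)
  ... (continuing to 38P)
  38P = O

ord(P) = 38


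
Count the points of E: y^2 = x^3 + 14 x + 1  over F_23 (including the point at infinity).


For each x in F_23, count y with y^2 = x^3 + 14 x + 1 mod 23:
  x = 0: RHS = 1, y in [1, 22]  -> 2 point(s)
  x = 1: RHS = 16, y in [4, 19]  -> 2 point(s)
  x = 3: RHS = 1, y in [1, 22]  -> 2 point(s)
  x = 4: RHS = 6, y in [11, 12]  -> 2 point(s)
  x = 5: RHS = 12, y in [9, 14]  -> 2 point(s)
  x = 6: RHS = 2, y in [5, 18]  -> 2 point(s)
  x = 8: RHS = 4, y in [2, 21]  -> 2 point(s)
  x = 17: RHS = 0, y in [0]  -> 1 point(s)
  x = 18: RHS = 13, y in [6, 17]  -> 2 point(s)
  x = 20: RHS = 1, y in [1, 22]  -> 2 point(s)
  x = 22: RHS = 9, y in [3, 20]  -> 2 point(s)
Affine points: 21. Add the point at infinity: total = 22.

#E(F_23) = 22


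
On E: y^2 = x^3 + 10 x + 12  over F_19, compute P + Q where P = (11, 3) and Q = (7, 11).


P != Q, so use the chord formula.
s = (y2 - y1) / (x2 - x1) = (8) / (15) mod 19 = 17
x3 = s^2 - x1 - x2 mod 19 = 17^2 - 11 - 7 = 5
y3 = s (x1 - x3) - y1 mod 19 = 17 * (11 - 5) - 3 = 4

P + Q = (5, 4)


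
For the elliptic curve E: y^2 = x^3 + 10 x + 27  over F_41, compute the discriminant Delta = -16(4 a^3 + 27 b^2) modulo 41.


4 a^3 + 27 b^2 = 4*10^3 + 27*27^2 = 4000 + 19683 = 23683
Delta = -16 * (23683) = -378928
Delta mod 41 = 35

Delta = 35 (mod 41)


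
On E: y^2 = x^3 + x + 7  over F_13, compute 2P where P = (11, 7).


Doubling: s = (3 x1^2 + a) / (2 y1)
s = (3*11^2 + 1) / (2*7) mod 13 = 0
x3 = s^2 - 2 x1 mod 13 = 0^2 - 2*11 = 4
y3 = s (x1 - x3) - y1 mod 13 = 0 * (11 - 4) - 7 = 6

2P = (4, 6)


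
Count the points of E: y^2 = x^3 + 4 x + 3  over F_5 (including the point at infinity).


For each x in F_5, count y with y^2 = x^3 + 4 x + 3 mod 5:
  x = 2: RHS = 4, y in [2, 3]  -> 2 point(s)
Affine points: 2. Add the point at infinity: total = 3.

#E(F_5) = 3


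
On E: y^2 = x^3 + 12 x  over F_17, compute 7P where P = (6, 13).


k = 7 = 111_2 (binary, LSB first: 111)
Double-and-add from P = (6, 13):
  bit 0 = 1: acc = O + (6, 13) = (6, 13)
  bit 1 = 1: acc = (6, 13) + (9, 15) = (10, 7)
  bit 2 = 1: acc = (10, 7) + (16, 2) = (12, 6)

7P = (12, 6)


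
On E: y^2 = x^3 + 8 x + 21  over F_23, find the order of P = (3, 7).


Compute successive multiples of P until we hit O:
  1P = (3, 7)
  2P = (6, 20)
  3P = (20, 19)
  4P = (4, 18)
  5P = (22, 14)
  6P = (14, 18)
  7P = (7, 12)
  8P = (16, 17)
  ... (continuing to 19P)
  19P = O

ord(P) = 19


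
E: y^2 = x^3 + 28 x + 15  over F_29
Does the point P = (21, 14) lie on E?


Check whether y^2 = x^3 + 28 x + 15 (mod 29) for (x, y) = (21, 14).
LHS: y^2 = 14^2 mod 29 = 22
RHS: x^3 + 28 x + 15 = 21^3 + 28*21 + 15 mod 29 = 4
LHS != RHS

No, not on the curve


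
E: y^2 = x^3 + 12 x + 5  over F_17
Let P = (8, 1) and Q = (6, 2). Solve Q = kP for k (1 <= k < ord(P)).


Enumerate multiples of P until we hit Q = (6, 2):
  1P = (8, 1)
  2P = (1, 16)
  3P = (6, 2)
Match found at i = 3.

k = 3


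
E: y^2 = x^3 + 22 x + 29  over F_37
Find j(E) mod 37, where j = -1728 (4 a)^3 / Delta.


Delta = -16(4 a^3 + 27 b^2) mod 37 = 22
-1728 * (4 a)^3 = -1728 * (4*22)^3 mod 37 = 29
j = 29 * 22^(-1) mod 37 = 3

j = 3 (mod 37)


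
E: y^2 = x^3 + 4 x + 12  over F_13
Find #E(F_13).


For each x in F_13, count y with y^2 = x^3 + 4 x + 12 mod 13:
  x = 0: RHS = 12, y in [5, 8]  -> 2 point(s)
  x = 1: RHS = 4, y in [2, 11]  -> 2 point(s)
  x = 3: RHS = 12, y in [5, 8]  -> 2 point(s)
  x = 4: RHS = 1, y in [1, 12]  -> 2 point(s)
  x = 5: RHS = 1, y in [1, 12]  -> 2 point(s)
  x = 8: RHS = 10, y in [6, 7]  -> 2 point(s)
  x = 9: RHS = 10, y in [6, 7]  -> 2 point(s)
  x = 10: RHS = 12, y in [5, 8]  -> 2 point(s)
  x = 11: RHS = 9, y in [3, 10]  -> 2 point(s)
Affine points: 18. Add the point at infinity: total = 19.

#E(F_13) = 19


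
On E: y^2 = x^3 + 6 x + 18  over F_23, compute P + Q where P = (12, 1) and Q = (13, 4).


P != Q, so use the chord formula.
s = (y2 - y1) / (x2 - x1) = (3) / (1) mod 23 = 3
x3 = s^2 - x1 - x2 mod 23 = 3^2 - 12 - 13 = 7
y3 = s (x1 - x3) - y1 mod 23 = 3 * (12 - 7) - 1 = 14

P + Q = (7, 14)


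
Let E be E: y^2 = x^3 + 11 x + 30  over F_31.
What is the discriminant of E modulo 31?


4 a^3 + 27 b^2 = 4*11^3 + 27*30^2 = 5324 + 24300 = 29624
Delta = -16 * (29624) = -473984
Delta mod 31 = 6

Delta = 6 (mod 31)


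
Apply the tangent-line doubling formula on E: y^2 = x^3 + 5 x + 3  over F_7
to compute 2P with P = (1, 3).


Doubling: s = (3 x1^2 + a) / (2 y1)
s = (3*1^2 + 5) / (2*3) mod 7 = 6
x3 = s^2 - 2 x1 mod 7 = 6^2 - 2*1 = 6
y3 = s (x1 - x3) - y1 mod 7 = 6 * (1 - 6) - 3 = 2

2P = (6, 2)


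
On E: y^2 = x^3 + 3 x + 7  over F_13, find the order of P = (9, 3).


Compute successive multiples of P until we hit O:
  1P = (9, 3)
  2P = (12, 4)
  3P = (8, 6)
  4P = (5, 11)
  5P = (3, 11)
  6P = (10, 7)
  7P = (10, 6)
  8P = (3, 2)
  ... (continuing to 13P)
  13P = O

ord(P) = 13


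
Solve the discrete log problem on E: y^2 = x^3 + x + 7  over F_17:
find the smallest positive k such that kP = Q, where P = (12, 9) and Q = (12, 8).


Enumerate multiples of P until we hit Q = (12, 8):
  1P = (12, 9)
  2P = (6, 5)
  3P = (7, 0)
  4P = (6, 12)
  5P = (12, 8)
Match found at i = 5.

k = 5


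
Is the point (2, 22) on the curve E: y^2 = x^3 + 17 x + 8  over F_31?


Check whether y^2 = x^3 + 17 x + 8 (mod 31) for (x, y) = (2, 22).
LHS: y^2 = 22^2 mod 31 = 19
RHS: x^3 + 17 x + 8 = 2^3 + 17*2 + 8 mod 31 = 19
LHS = RHS

Yes, on the curve


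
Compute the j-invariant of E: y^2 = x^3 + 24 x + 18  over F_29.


Delta = -16(4 a^3 + 27 b^2) mod 29 = 11
-1728 * (4 a)^3 = -1728 * (4*24)^3 mod 29 = 19
j = 19 * 11^(-1) mod 29 = 7

j = 7 (mod 29)


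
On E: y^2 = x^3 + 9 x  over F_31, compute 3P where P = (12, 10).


k = 3 = 11_2 (binary, LSB first: 11)
Double-and-add from P = (12, 10):
  bit 0 = 1: acc = O + (12, 10) = (12, 10)
  bit 1 = 1: acc = (12, 10) + (1, 14) = (23, 25)

3P = (23, 25)


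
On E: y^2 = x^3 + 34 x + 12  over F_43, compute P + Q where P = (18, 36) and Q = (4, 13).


P != Q, so use the chord formula.
s = (y2 - y1) / (x2 - x1) = (20) / (29) mod 43 = 17
x3 = s^2 - x1 - x2 mod 43 = 17^2 - 18 - 4 = 9
y3 = s (x1 - x3) - y1 mod 43 = 17 * (18 - 9) - 36 = 31

P + Q = (9, 31)


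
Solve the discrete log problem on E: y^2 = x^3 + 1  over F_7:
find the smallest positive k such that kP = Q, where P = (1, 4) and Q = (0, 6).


Enumerate multiples of P until we hit Q = (0, 6):
  1P = (1, 4)
  2P = (0, 6)
Match found at i = 2.

k = 2


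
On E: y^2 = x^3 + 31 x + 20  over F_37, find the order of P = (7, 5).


Compute successive multiples of P until we hit O:
  1P = (7, 5)
  2P = (32, 31)
  3P = (14, 4)
  4P = (13, 17)
  5P = (21, 4)
  6P = (36, 5)
  7P = (31, 32)
  8P = (2, 33)
  ... (continuing to 40P)
  40P = O

ord(P) = 40


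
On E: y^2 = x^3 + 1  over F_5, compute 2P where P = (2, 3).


Doubling: s = (3 x1^2 + a) / (2 y1)
s = (3*2^2 + 0) / (2*3) mod 5 = 2
x3 = s^2 - 2 x1 mod 5 = 2^2 - 2*2 = 0
y3 = s (x1 - x3) - y1 mod 5 = 2 * (2 - 0) - 3 = 1

2P = (0, 1)


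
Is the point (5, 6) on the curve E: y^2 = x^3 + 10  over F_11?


Check whether y^2 = x^3 + 0 x + 10 (mod 11) for (x, y) = (5, 6).
LHS: y^2 = 6^2 mod 11 = 3
RHS: x^3 + 0 x + 10 = 5^3 + 0*5 + 10 mod 11 = 3
LHS = RHS

Yes, on the curve


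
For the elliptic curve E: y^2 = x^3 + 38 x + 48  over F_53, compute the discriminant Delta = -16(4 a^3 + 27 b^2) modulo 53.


4 a^3 + 27 b^2 = 4*38^3 + 27*48^2 = 219488 + 62208 = 281696
Delta = -16 * (281696) = -4507136
Delta mod 53 = 37

Delta = 37 (mod 53)


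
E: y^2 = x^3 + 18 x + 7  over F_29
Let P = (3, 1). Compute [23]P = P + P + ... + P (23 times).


k = 23 = 10111_2 (binary, LSB first: 11101)
Double-and-add from P = (3, 1):
  bit 0 = 1: acc = O + (3, 1) = (3, 1)
  bit 1 = 1: acc = (3, 1) + (0, 23) = (25, 25)
  bit 2 = 1: acc = (25, 25) + (24, 13) = (8, 5)
  bit 3 = 0: acc unchanged = (8, 5)
  bit 4 = 1: acc = (8, 5) + (17, 21) = (0, 6)

23P = (0, 6)


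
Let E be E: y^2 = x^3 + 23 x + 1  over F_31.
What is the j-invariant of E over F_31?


Delta = -16(4 a^3 + 27 b^2) mod 31 = 3
-1728 * (4 a)^3 = -1728 * (4*23)^3 mod 31 = 23
j = 23 * 3^(-1) mod 31 = 18

j = 18 (mod 31)


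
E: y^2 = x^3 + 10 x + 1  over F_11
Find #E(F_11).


For each x in F_11, count y with y^2 = x^3 + 10 x + 1 mod 11:
  x = 0: RHS = 1, y in [1, 10]  -> 2 point(s)
  x = 1: RHS = 1, y in [1, 10]  -> 2 point(s)
  x = 3: RHS = 3, y in [5, 6]  -> 2 point(s)
  x = 5: RHS = 0, y in [0]  -> 1 point(s)
  x = 10: RHS = 1, y in [1, 10]  -> 2 point(s)
Affine points: 9. Add the point at infinity: total = 10.

#E(F_11) = 10


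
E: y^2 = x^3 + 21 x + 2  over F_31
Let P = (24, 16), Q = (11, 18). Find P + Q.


P != Q, so use the chord formula.
s = (y2 - y1) / (x2 - x1) = (2) / (18) mod 31 = 7
x3 = s^2 - x1 - x2 mod 31 = 7^2 - 24 - 11 = 14
y3 = s (x1 - x3) - y1 mod 31 = 7 * (24 - 14) - 16 = 23

P + Q = (14, 23)


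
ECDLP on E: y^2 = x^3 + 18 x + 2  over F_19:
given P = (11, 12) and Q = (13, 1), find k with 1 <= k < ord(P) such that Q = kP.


Enumerate multiples of P until we hit Q = (13, 1):
  1P = (11, 12)
  2P = (13, 18)
  3P = (4, 9)
  4P = (10, 2)
  5P = (3, 11)
  6P = (16, 4)
  7P = (9, 0)
  8P = (16, 15)
  9P = (3, 8)
  10P = (10, 17)
  11P = (4, 10)
  12P = (13, 1)
Match found at i = 12.

k = 12


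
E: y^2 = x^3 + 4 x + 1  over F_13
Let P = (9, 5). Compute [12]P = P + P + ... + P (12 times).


k = 12 = 1100_2 (binary, LSB first: 0011)
Double-and-add from P = (9, 5):
  bit 0 = 0: acc unchanged = O
  bit 1 = 0: acc unchanged = O
  bit 2 = 1: acc = O + (0, 12) = (0, 12)
  bit 3 = 1: acc = (0, 12) + (4, 9) = (12, 10)

12P = (12, 10)


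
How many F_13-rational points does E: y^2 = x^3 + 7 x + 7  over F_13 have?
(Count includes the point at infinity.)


For each x in F_13, count y with y^2 = x^3 + 7 x + 7 mod 13:
  x = 2: RHS = 3, y in [4, 9]  -> 2 point(s)
  x = 3: RHS = 3, y in [4, 9]  -> 2 point(s)
  x = 7: RHS = 9, y in [3, 10]  -> 2 point(s)
  x = 8: RHS = 3, y in [4, 9]  -> 2 point(s)
  x = 12: RHS = 12, y in [5, 8]  -> 2 point(s)
Affine points: 10. Add the point at infinity: total = 11.

#E(F_13) = 11


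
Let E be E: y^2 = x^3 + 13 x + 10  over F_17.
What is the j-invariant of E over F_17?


Delta = -16(4 a^3 + 27 b^2) mod 17 = 13
-1728 * (4 a)^3 = -1728 * (4*13)^3 mod 17 = 6
j = 6 * 13^(-1) mod 17 = 7

j = 7 (mod 17)


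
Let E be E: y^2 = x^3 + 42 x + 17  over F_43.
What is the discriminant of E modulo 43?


4 a^3 + 27 b^2 = 4*42^3 + 27*17^2 = 296352 + 7803 = 304155
Delta = -16 * (304155) = -4866480
Delta mod 43 = 2

Delta = 2 (mod 43)


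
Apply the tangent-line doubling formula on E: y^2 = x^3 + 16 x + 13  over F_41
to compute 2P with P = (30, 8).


Doubling: s = (3 x1^2 + a) / (2 y1)
s = (3*30^2 + 16) / (2*8) mod 41 = 16
x3 = s^2 - 2 x1 mod 41 = 16^2 - 2*30 = 32
y3 = s (x1 - x3) - y1 mod 41 = 16 * (30 - 32) - 8 = 1

2P = (32, 1)


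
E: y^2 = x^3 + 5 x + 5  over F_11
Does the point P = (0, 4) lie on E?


Check whether y^2 = x^3 + 5 x + 5 (mod 11) for (x, y) = (0, 4).
LHS: y^2 = 4^2 mod 11 = 5
RHS: x^3 + 5 x + 5 = 0^3 + 5*0 + 5 mod 11 = 5
LHS = RHS

Yes, on the curve


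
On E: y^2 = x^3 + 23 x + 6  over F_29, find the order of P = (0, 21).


Compute successive multiples of P until we hit O:
  1P = (0, 21)
  2P = (16, 2)
  3P = (22, 16)
  4P = (1, 28)
  5P = (19, 20)
  6P = (19, 9)
  7P = (1, 1)
  8P = (22, 13)
  ... (continuing to 11P)
  11P = O

ord(P) = 11


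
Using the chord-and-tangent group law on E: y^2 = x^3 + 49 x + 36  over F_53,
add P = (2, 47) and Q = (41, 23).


P != Q, so use the chord formula.
s = (y2 - y1) / (x2 - x1) = (29) / (39) mod 53 = 32
x3 = s^2 - x1 - x2 mod 53 = 32^2 - 2 - 41 = 27
y3 = s (x1 - x3) - y1 mod 53 = 32 * (2 - 27) - 47 = 1

P + Q = (27, 1)


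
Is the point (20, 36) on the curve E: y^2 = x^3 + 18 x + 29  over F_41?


Check whether y^2 = x^3 + 18 x + 29 (mod 41) for (x, y) = (20, 36).
LHS: y^2 = 36^2 mod 41 = 25
RHS: x^3 + 18 x + 29 = 20^3 + 18*20 + 29 mod 41 = 25
LHS = RHS

Yes, on the curve


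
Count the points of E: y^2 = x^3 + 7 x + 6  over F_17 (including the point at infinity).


For each x in F_17, count y with y^2 = x^3 + 7 x + 6 mod 17:
  x = 4: RHS = 13, y in [8, 9]  -> 2 point(s)
  x = 5: RHS = 13, y in [8, 9]  -> 2 point(s)
  x = 6: RHS = 9, y in [3, 14]  -> 2 point(s)
  x = 8: RHS = 13, y in [8, 9]  -> 2 point(s)
  x = 9: RHS = 16, y in [4, 13]  -> 2 point(s)
  x = 12: RHS = 16, y in [4, 13]  -> 2 point(s)
  x = 13: RHS = 16, y in [4, 13]  -> 2 point(s)
  x = 14: RHS = 9, y in [3, 14]  -> 2 point(s)
  x = 15: RHS = 1, y in [1, 16]  -> 2 point(s)
  x = 16: RHS = 15, y in [7, 10]  -> 2 point(s)
Affine points: 20. Add the point at infinity: total = 21.

#E(F_17) = 21


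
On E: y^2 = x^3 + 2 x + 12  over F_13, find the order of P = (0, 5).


Compute successive multiples of P until we hit O:
  1P = (0, 5)
  2P = (12, 3)
  3P = (5, 11)
  4P = (11, 0)
  5P = (5, 2)
  6P = (12, 10)
  7P = (0, 8)
  8P = O

ord(P) = 8


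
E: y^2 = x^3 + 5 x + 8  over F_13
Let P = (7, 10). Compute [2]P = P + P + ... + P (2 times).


k = 2 = 10_2 (binary, LSB first: 01)
Double-and-add from P = (7, 10):
  bit 0 = 0: acc unchanged = O
  bit 1 = 1: acc = O + (11, 9) = (11, 9)

2P = (11, 9)


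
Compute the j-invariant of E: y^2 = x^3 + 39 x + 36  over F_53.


Delta = -16(4 a^3 + 27 b^2) mod 53 = 47
-1728 * (4 a)^3 = -1728 * (4*39)^3 mod 53 = 16
j = 16 * 47^(-1) mod 53 = 15

j = 15 (mod 53)


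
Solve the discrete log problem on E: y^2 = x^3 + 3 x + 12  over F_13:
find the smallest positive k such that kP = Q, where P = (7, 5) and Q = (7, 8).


Enumerate multiples of P until we hit Q = (7, 8):
  1P = (7, 5)
  2P = (3, 3)
  3P = (0, 5)
  4P = (6, 8)
  5P = (9, 1)
  6P = (1, 9)
  7P = (4, 6)
  8P = (5, 3)
  9P = (2, 0)
  10P = (5, 10)
  11P = (4, 7)
  12P = (1, 4)
  13P = (9, 12)
  14P = (6, 5)
  15P = (0, 8)
  16P = (3, 10)
  17P = (7, 8)
Match found at i = 17.

k = 17


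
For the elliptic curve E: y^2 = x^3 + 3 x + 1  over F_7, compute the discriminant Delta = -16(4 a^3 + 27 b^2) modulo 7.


4 a^3 + 27 b^2 = 4*3^3 + 27*1^2 = 108 + 27 = 135
Delta = -16 * (135) = -2160
Delta mod 7 = 3

Delta = 3 (mod 7)


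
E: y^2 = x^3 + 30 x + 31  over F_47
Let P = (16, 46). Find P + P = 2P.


Doubling: s = (3 x1^2 + a) / (2 y1)
s = (3*16^2 + 30) / (2*46) mod 47 = 24
x3 = s^2 - 2 x1 mod 47 = 24^2 - 2*16 = 27
y3 = s (x1 - x3) - y1 mod 47 = 24 * (16 - 27) - 46 = 19

2P = (27, 19)


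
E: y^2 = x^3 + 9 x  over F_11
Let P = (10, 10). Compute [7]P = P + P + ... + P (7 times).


k = 7 = 111_2 (binary, LSB first: 111)
Double-and-add from P = (10, 10):
  bit 0 = 1: acc = O + (10, 10) = (10, 10)
  bit 1 = 1: acc = (10, 10) + (5, 4) = (8, 10)
  bit 2 = 1: acc = (8, 10) + (4, 1) = (2, 9)

7P = (2, 9)


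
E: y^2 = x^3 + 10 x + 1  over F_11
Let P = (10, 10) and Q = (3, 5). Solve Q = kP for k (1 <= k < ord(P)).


Enumerate multiples of P until we hit Q = (3, 5):
  1P = (10, 10)
  2P = (3, 5)
Match found at i = 2.

k = 2


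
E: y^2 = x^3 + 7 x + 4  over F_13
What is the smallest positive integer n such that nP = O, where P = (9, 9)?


Compute successive multiples of P until we hit O:
  1P = (9, 9)
  2P = (12, 10)
  3P = (8, 0)
  4P = (12, 3)
  5P = (9, 4)
  6P = O

ord(P) = 6


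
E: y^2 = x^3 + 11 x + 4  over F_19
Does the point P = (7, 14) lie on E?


Check whether y^2 = x^3 + 11 x + 4 (mod 19) for (x, y) = (7, 14).
LHS: y^2 = 14^2 mod 19 = 6
RHS: x^3 + 11 x + 4 = 7^3 + 11*7 + 4 mod 19 = 6
LHS = RHS

Yes, on the curve


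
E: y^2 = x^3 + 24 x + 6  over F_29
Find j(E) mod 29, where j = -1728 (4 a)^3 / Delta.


Delta = -16(4 a^3 + 27 b^2) mod 29 = 17
-1728 * (4 a)^3 = -1728 * (4*24)^3 mod 29 = 19
j = 19 * 17^(-1) mod 29 = 25

j = 25 (mod 29)


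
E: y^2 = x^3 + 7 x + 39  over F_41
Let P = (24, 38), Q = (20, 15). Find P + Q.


P != Q, so use the chord formula.
s = (y2 - y1) / (x2 - x1) = (18) / (37) mod 41 = 16
x3 = s^2 - x1 - x2 mod 41 = 16^2 - 24 - 20 = 7
y3 = s (x1 - x3) - y1 mod 41 = 16 * (24 - 7) - 38 = 29

P + Q = (7, 29)


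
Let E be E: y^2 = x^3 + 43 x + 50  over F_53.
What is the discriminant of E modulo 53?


4 a^3 + 27 b^2 = 4*43^3 + 27*50^2 = 318028 + 67500 = 385528
Delta = -16 * (385528) = -6168448
Delta mod 53 = 10

Delta = 10 (mod 53)


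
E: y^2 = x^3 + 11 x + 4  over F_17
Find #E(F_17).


For each x in F_17, count y with y^2 = x^3 + 11 x + 4 mod 17:
  x = 0: RHS = 4, y in [2, 15]  -> 2 point(s)
  x = 1: RHS = 16, y in [4, 13]  -> 2 point(s)
  x = 2: RHS = 0, y in [0]  -> 1 point(s)
  x = 3: RHS = 13, y in [8, 9]  -> 2 point(s)
  x = 7: RHS = 16, y in [4, 13]  -> 2 point(s)
  x = 8: RHS = 9, y in [3, 14]  -> 2 point(s)
  x = 9: RHS = 16, y in [4, 13]  -> 2 point(s)
  x = 10: RHS = 9, y in [3, 14]  -> 2 point(s)
  x = 13: RHS = 15, y in [7, 10]  -> 2 point(s)
  x = 15: RHS = 8, y in [5, 12]  -> 2 point(s)
  x = 16: RHS = 9, y in [3, 14]  -> 2 point(s)
Affine points: 21. Add the point at infinity: total = 22.

#E(F_17) = 22


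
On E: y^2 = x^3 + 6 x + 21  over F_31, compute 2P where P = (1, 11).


Doubling: s = (3 x1^2 + a) / (2 y1)
s = (3*1^2 + 6) / (2*11) mod 31 = 30
x3 = s^2 - 2 x1 mod 31 = 30^2 - 2*1 = 30
y3 = s (x1 - x3) - y1 mod 31 = 30 * (1 - 30) - 11 = 18

2P = (30, 18)


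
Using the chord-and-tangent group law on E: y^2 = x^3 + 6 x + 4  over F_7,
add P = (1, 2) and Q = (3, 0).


P != Q, so use the chord formula.
s = (y2 - y1) / (x2 - x1) = (5) / (2) mod 7 = 6
x3 = s^2 - x1 - x2 mod 7 = 6^2 - 1 - 3 = 4
y3 = s (x1 - x3) - y1 mod 7 = 6 * (1 - 4) - 2 = 1

P + Q = (4, 1)


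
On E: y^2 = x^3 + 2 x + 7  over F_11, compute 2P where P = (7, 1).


Doubling: s = (3 x1^2 + a) / (2 y1)
s = (3*7^2 + 2) / (2*1) mod 11 = 3
x3 = s^2 - 2 x1 mod 11 = 3^2 - 2*7 = 6
y3 = s (x1 - x3) - y1 mod 11 = 3 * (7 - 6) - 1 = 2

2P = (6, 2)


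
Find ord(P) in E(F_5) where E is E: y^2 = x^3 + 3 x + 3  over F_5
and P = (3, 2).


Compute successive multiples of P until we hit O:
  1P = (3, 2)
  2P = (4, 3)
  3P = (4, 2)
  4P = (3, 3)
  5P = O

ord(P) = 5


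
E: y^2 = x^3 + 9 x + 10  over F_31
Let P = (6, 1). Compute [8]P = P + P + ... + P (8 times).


k = 8 = 1000_2 (binary, LSB first: 0001)
Double-and-add from P = (6, 1):
  bit 0 = 0: acc unchanged = O
  bit 1 = 0: acc unchanged = O
  bit 2 = 0: acc unchanged = O
  bit 3 = 1: acc = O + (1, 12) = (1, 12)

8P = (1, 12)


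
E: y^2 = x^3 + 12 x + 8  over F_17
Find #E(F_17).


For each x in F_17, count y with y^2 = x^3 + 12 x + 8 mod 17:
  x = 0: RHS = 8, y in [5, 12]  -> 2 point(s)
  x = 1: RHS = 4, y in [2, 15]  -> 2 point(s)
  x = 4: RHS = 1, y in [1, 16]  -> 2 point(s)
  x = 8: RHS = 4, y in [2, 15]  -> 2 point(s)
  x = 11: RHS = 9, y in [3, 14]  -> 2 point(s)
  x = 13: RHS = 15, y in [7, 10]  -> 2 point(s)
  x = 14: RHS = 13, y in [8, 9]  -> 2 point(s)
Affine points: 14. Add the point at infinity: total = 15.

#E(F_17) = 15


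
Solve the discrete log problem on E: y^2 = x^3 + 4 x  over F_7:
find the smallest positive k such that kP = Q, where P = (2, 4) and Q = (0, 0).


Enumerate multiples of P until we hit Q = (0, 0):
  1P = (2, 4)
  2P = (0, 0)
Match found at i = 2.

k = 2


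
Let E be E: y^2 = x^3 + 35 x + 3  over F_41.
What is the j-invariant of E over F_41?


Delta = -16(4 a^3 + 27 b^2) mod 41 = 14
-1728 * (4 a)^3 = -1728 * (4*35)^3 mod 41 = 1
j = 1 * 14^(-1) mod 41 = 3

j = 3 (mod 41)


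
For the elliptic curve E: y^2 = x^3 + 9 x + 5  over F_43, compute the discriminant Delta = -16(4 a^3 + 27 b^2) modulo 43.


4 a^3 + 27 b^2 = 4*9^3 + 27*5^2 = 2916 + 675 = 3591
Delta = -16 * (3591) = -57456
Delta mod 43 = 35

Delta = 35 (mod 43)


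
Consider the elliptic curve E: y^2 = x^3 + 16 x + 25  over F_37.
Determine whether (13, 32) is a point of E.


Check whether y^2 = x^3 + 16 x + 25 (mod 37) for (x, y) = (13, 32).
LHS: y^2 = 32^2 mod 37 = 25
RHS: x^3 + 16 x + 25 = 13^3 + 16*13 + 25 mod 37 = 25
LHS = RHS

Yes, on the curve


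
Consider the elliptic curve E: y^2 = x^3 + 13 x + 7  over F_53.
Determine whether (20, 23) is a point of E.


Check whether y^2 = x^3 + 13 x + 7 (mod 53) for (x, y) = (20, 23).
LHS: y^2 = 23^2 mod 53 = 52
RHS: x^3 + 13 x + 7 = 20^3 + 13*20 + 7 mod 53 = 52
LHS = RHS

Yes, on the curve


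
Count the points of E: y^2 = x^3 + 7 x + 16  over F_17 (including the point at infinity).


For each x in F_17, count y with y^2 = x^3 + 7 x + 16 mod 17:
  x = 0: RHS = 16, y in [4, 13]  -> 2 point(s)
  x = 2: RHS = 4, y in [2, 15]  -> 2 point(s)
  x = 3: RHS = 13, y in [8, 9]  -> 2 point(s)
  x = 6: RHS = 2, y in [6, 11]  -> 2 point(s)
  x = 7: RHS = 0, y in [0]  -> 1 point(s)
  x = 9: RHS = 9, y in [3, 14]  -> 2 point(s)
  x = 10: RHS = 15, y in [7, 10]  -> 2 point(s)
  x = 11: RHS = 13, y in [8, 9]  -> 2 point(s)
  x = 12: RHS = 9, y in [3, 14]  -> 2 point(s)
  x = 13: RHS = 9, y in [3, 14]  -> 2 point(s)
  x = 14: RHS = 2, y in [6, 11]  -> 2 point(s)
  x = 16: RHS = 8, y in [5, 12]  -> 2 point(s)
Affine points: 23. Add the point at infinity: total = 24.

#E(F_17) = 24


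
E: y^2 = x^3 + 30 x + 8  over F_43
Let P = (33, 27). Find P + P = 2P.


Doubling: s = (3 x1^2 + a) / (2 y1)
s = (3*33^2 + 30) / (2*27) mod 43 = 30
x3 = s^2 - 2 x1 mod 43 = 30^2 - 2*33 = 17
y3 = s (x1 - x3) - y1 mod 43 = 30 * (33 - 17) - 27 = 23

2P = (17, 23)


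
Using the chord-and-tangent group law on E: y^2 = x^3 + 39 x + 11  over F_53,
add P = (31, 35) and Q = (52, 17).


P != Q, so use the chord formula.
s = (y2 - y1) / (x2 - x1) = (35) / (21) mod 53 = 37
x3 = s^2 - x1 - x2 mod 53 = 37^2 - 31 - 52 = 14
y3 = s (x1 - x3) - y1 mod 53 = 37 * (31 - 14) - 35 = 11

P + Q = (14, 11)


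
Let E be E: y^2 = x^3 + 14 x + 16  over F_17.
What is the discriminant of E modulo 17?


4 a^3 + 27 b^2 = 4*14^3 + 27*16^2 = 10976 + 6912 = 17888
Delta = -16 * (17888) = -286208
Delta mod 17 = 4

Delta = 4 (mod 17)


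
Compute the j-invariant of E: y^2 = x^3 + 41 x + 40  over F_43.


Delta = -16(4 a^3 + 27 b^2) mod 43 = 21
-1728 * (4 a)^3 = -1728 * (4*41)^3 mod 43 = 11
j = 11 * 21^(-1) mod 43 = 21

j = 21 (mod 43)


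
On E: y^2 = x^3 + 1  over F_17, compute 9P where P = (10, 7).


k = 9 = 1001_2 (binary, LSB first: 1001)
Double-and-add from P = (10, 7):
  bit 0 = 1: acc = O + (10, 7) = (10, 7)
  bit 1 = 0: acc unchanged = (10, 7)
  bit 2 = 0: acc unchanged = (10, 7)
  bit 3 = 1: acc = (10, 7) + (7, 2) = (16, 0)

9P = (16, 0)


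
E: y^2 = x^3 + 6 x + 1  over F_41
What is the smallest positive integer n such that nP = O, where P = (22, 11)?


Compute successive multiples of P until we hit O:
  1P = (22, 11)
  2P = (18, 23)
  3P = (10, 35)
  4P = (13, 12)
  5P = (5, 19)
  6P = (5, 22)
  7P = (13, 29)
  8P = (10, 6)
  ... (continuing to 11P)
  11P = O

ord(P) = 11


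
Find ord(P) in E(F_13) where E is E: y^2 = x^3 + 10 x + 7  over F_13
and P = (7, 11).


Compute successive multiples of P until we hit O:
  1P = (7, 11)
  2P = (8, 12)
  3P = (12, 10)
  4P = (6, 7)
  5P = (3, 5)
  6P = (2, 3)
  7P = (5, 0)
  8P = (2, 10)
  ... (continuing to 14P)
  14P = O

ord(P) = 14


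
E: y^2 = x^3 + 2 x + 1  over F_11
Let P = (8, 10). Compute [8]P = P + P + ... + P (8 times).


k = 8 = 1000_2 (binary, LSB first: 0001)
Double-and-add from P = (8, 10):
  bit 0 = 0: acc unchanged = O
  bit 1 = 0: acc unchanged = O
  bit 2 = 0: acc unchanged = O
  bit 3 = 1: acc = O + (9, 0) = (9, 0)

8P = (9, 0)


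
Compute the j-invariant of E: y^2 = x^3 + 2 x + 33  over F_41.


Delta = -16(4 a^3 + 27 b^2) mod 41 = 7
-1728 * (4 a)^3 = -1728 * (4*2)^3 mod 41 = 3
j = 3 * 7^(-1) mod 41 = 18

j = 18 (mod 41)


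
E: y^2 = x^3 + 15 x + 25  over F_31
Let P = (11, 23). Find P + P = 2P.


Doubling: s = (3 x1^2 + a) / (2 y1)
s = (3*11^2 + 15) / (2*23) mod 31 = 19
x3 = s^2 - 2 x1 mod 31 = 19^2 - 2*11 = 29
y3 = s (x1 - x3) - y1 mod 31 = 19 * (11 - 29) - 23 = 7

2P = (29, 7)


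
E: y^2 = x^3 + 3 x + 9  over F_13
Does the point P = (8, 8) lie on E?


Check whether y^2 = x^3 + 3 x + 9 (mod 13) for (x, y) = (8, 8).
LHS: y^2 = 8^2 mod 13 = 12
RHS: x^3 + 3 x + 9 = 8^3 + 3*8 + 9 mod 13 = 12
LHS = RHS

Yes, on the curve


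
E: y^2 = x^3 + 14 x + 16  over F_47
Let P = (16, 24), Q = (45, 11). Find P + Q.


P != Q, so use the chord formula.
s = (y2 - y1) / (x2 - x1) = (34) / (29) mod 47 = 19
x3 = s^2 - x1 - x2 mod 47 = 19^2 - 16 - 45 = 18
y3 = s (x1 - x3) - y1 mod 47 = 19 * (16 - 18) - 24 = 32

P + Q = (18, 32)


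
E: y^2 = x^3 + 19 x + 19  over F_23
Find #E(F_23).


For each x in F_23, count y with y^2 = x^3 + 19 x + 19 mod 23:
  x = 1: RHS = 16, y in [4, 19]  -> 2 point(s)
  x = 5: RHS = 9, y in [3, 20]  -> 2 point(s)
  x = 6: RHS = 4, y in [2, 21]  -> 2 point(s)
  x = 7: RHS = 12, y in [9, 14]  -> 2 point(s)
  x = 8: RHS = 16, y in [4, 19]  -> 2 point(s)
  x = 10: RHS = 13, y in [6, 17]  -> 2 point(s)
  x = 11: RHS = 18, y in [8, 15]  -> 2 point(s)
  x = 13: RHS = 2, y in [5, 18]  -> 2 point(s)
  x = 14: RHS = 16, y in [4, 19]  -> 2 point(s)
  x = 16: RHS = 3, y in [7, 16]  -> 2 point(s)
  x = 18: RHS = 6, y in [11, 12]  -> 2 point(s)
  x = 20: RHS = 4, y in [2, 21]  -> 2 point(s)
Affine points: 24. Add the point at infinity: total = 25.

#E(F_23) = 25


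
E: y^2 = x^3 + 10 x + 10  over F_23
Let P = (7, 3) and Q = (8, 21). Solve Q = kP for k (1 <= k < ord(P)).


Enumerate multiples of P until we hit Q = (8, 21):
  1P = (7, 3)
  2P = (12, 8)
  3P = (5, 22)
  4P = (15, 4)
  5P = (10, 11)
  6P = (8, 2)
  7P = (9, 22)
  8P = (11, 5)
  9P = (11, 18)
  10P = (9, 1)
  11P = (8, 21)
Match found at i = 11.

k = 11


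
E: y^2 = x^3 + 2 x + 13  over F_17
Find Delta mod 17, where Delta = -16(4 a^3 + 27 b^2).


4 a^3 + 27 b^2 = 4*2^3 + 27*13^2 = 32 + 4563 = 4595
Delta = -16 * (4595) = -73520
Delta mod 17 = 5

Delta = 5 (mod 17)


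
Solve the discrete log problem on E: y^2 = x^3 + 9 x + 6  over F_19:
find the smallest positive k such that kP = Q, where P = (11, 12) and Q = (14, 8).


Enumerate multiples of P until we hit Q = (14, 8):
  1P = (11, 12)
  2P = (14, 8)
Match found at i = 2.

k = 2


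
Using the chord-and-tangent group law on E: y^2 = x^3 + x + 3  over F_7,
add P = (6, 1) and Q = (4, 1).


P != Q, so use the chord formula.
s = (y2 - y1) / (x2 - x1) = (0) / (5) mod 7 = 0
x3 = s^2 - x1 - x2 mod 7 = 0^2 - 6 - 4 = 4
y3 = s (x1 - x3) - y1 mod 7 = 0 * (6 - 4) - 1 = 6

P + Q = (4, 6)


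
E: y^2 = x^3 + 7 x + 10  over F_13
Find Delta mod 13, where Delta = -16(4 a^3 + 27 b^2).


4 a^3 + 27 b^2 = 4*7^3 + 27*10^2 = 1372 + 2700 = 4072
Delta = -16 * (4072) = -65152
Delta mod 13 = 4

Delta = 4 (mod 13)


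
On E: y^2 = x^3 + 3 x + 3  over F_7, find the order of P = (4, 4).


Compute successive multiples of P until we hit O:
  1P = (4, 4)
  2P = (3, 5)
  3P = (1, 0)
  4P = (3, 2)
  5P = (4, 3)
  6P = O

ord(P) = 6


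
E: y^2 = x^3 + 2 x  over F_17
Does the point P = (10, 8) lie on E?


Check whether y^2 = x^3 + 2 x + 0 (mod 17) for (x, y) = (10, 8).
LHS: y^2 = 8^2 mod 17 = 13
RHS: x^3 + 2 x + 0 = 10^3 + 2*10 + 0 mod 17 = 0
LHS != RHS

No, not on the curve


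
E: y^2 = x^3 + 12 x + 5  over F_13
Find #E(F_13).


For each x in F_13, count y with y^2 = x^3 + 12 x + 5 mod 13:
  x = 3: RHS = 3, y in [4, 9]  -> 2 point(s)
  x = 4: RHS = 0, y in [0]  -> 1 point(s)
  x = 7: RHS = 3, y in [4, 9]  -> 2 point(s)
  x = 9: RHS = 10, y in [6, 7]  -> 2 point(s)
  x = 11: RHS = 12, y in [5, 8]  -> 2 point(s)
Affine points: 9. Add the point at infinity: total = 10.

#E(F_13) = 10


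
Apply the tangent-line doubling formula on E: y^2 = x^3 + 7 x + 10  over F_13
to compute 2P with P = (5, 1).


Doubling: s = (3 x1^2 + a) / (2 y1)
s = (3*5^2 + 7) / (2*1) mod 13 = 2
x3 = s^2 - 2 x1 mod 13 = 2^2 - 2*5 = 7
y3 = s (x1 - x3) - y1 mod 13 = 2 * (5 - 7) - 1 = 8

2P = (7, 8)


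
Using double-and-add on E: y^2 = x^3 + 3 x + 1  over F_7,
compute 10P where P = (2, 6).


k = 10 = 1010_2 (binary, LSB first: 0101)
Double-and-add from P = (2, 6):
  bit 0 = 0: acc unchanged = O
  bit 1 = 1: acc = O + (5, 6) = (5, 6)
  bit 2 = 0: acc unchanged = (5, 6)
  bit 3 = 1: acc = (5, 6) + (6, 2) = (5, 1)

10P = (5, 1)


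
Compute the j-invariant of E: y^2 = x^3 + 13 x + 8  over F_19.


Delta = -16(4 a^3 + 27 b^2) mod 19 = 8
-1728 * (4 a)^3 = -1728 * (4*13)^3 mod 19 = 8
j = 8 * 8^(-1) mod 19 = 1

j = 1 (mod 19)


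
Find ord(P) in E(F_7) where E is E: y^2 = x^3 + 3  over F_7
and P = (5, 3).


Compute successive multiples of P until we hit O:
  1P = (5, 3)
  2P = (1, 5)
  3P = (3, 3)
  4P = (6, 4)
  5P = (4, 5)
  6P = (2, 5)
  7P = (2, 2)
  8P = (4, 2)
  ... (continuing to 13P)
  13P = O

ord(P) = 13


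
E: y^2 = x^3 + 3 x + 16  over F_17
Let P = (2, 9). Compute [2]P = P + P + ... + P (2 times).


k = 2 = 10_2 (binary, LSB first: 01)
Double-and-add from P = (2, 9):
  bit 0 = 0: acc unchanged = O
  bit 1 = 1: acc = O + (0, 4) = (0, 4)

2P = (0, 4)


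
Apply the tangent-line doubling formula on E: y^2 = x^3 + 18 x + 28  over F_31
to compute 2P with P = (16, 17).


Doubling: s = (3 x1^2 + a) / (2 y1)
s = (3*16^2 + 18) / (2*17) mod 31 = 14
x3 = s^2 - 2 x1 mod 31 = 14^2 - 2*16 = 9
y3 = s (x1 - x3) - y1 mod 31 = 14 * (16 - 9) - 17 = 19

2P = (9, 19)


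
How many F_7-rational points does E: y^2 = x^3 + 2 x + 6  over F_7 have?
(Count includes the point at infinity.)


For each x in F_7, count y with y^2 = x^3 + 2 x + 6 mod 7:
  x = 1: RHS = 2, y in [3, 4]  -> 2 point(s)
  x = 2: RHS = 4, y in [2, 5]  -> 2 point(s)
  x = 3: RHS = 4, y in [2, 5]  -> 2 point(s)
  x = 4: RHS = 1, y in [1, 6]  -> 2 point(s)
  x = 5: RHS = 1, y in [1, 6]  -> 2 point(s)
Affine points: 10. Add the point at infinity: total = 11.

#E(F_7) = 11


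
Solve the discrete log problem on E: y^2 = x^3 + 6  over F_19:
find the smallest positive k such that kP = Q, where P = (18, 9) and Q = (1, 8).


Enumerate multiples of P until we hit Q = (1, 8):
  1P = (18, 9)
  2P = (11, 8)
  3P = (16, 13)
  4P = (8, 9)
  5P = (12, 10)
  6P = (17, 13)
  7P = (0, 14)
  8P = (7, 8)
  9P = (5, 6)
  10P = (1, 11)
  11P = (1, 8)
Match found at i = 11.

k = 11


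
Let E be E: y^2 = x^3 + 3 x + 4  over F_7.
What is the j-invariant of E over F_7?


Delta = -16(4 a^3 + 27 b^2) mod 7 = 5
-1728 * (4 a)^3 = -1728 * (4*3)^3 mod 7 = 6
j = 6 * 5^(-1) mod 7 = 4

j = 4 (mod 7)


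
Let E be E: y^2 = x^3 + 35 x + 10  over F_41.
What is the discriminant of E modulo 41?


4 a^3 + 27 b^2 = 4*35^3 + 27*10^2 = 171500 + 2700 = 174200
Delta = -16 * (174200) = -2787200
Delta mod 41 = 21

Delta = 21 (mod 41)


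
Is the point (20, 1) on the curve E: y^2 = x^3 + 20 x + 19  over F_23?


Check whether y^2 = x^3 + 20 x + 19 (mod 23) for (x, y) = (20, 1).
LHS: y^2 = 1^2 mod 23 = 1
RHS: x^3 + 20 x + 19 = 20^3 + 20*20 + 19 mod 23 = 1
LHS = RHS

Yes, on the curve


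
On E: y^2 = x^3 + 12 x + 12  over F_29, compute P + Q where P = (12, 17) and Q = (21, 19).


P != Q, so use the chord formula.
s = (y2 - y1) / (x2 - x1) = (2) / (9) mod 29 = 26
x3 = s^2 - x1 - x2 mod 29 = 26^2 - 12 - 21 = 5
y3 = s (x1 - x3) - y1 mod 29 = 26 * (12 - 5) - 17 = 20

P + Q = (5, 20)


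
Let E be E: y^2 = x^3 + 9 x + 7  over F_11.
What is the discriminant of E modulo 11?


4 a^3 + 27 b^2 = 4*9^3 + 27*7^2 = 2916 + 1323 = 4239
Delta = -16 * (4239) = -67824
Delta mod 11 = 2

Delta = 2 (mod 11)


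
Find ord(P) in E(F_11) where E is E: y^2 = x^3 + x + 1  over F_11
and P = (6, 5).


Compute successive multiples of P until we hit O:
  1P = (6, 5)
  2P = (0, 1)
  3P = (3, 8)
  4P = (3, 3)
  5P = (0, 10)
  6P = (6, 6)
  7P = O

ord(P) = 7


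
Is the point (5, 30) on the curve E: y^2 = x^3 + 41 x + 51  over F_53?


Check whether y^2 = x^3 + 41 x + 51 (mod 53) for (x, y) = (5, 30).
LHS: y^2 = 30^2 mod 53 = 52
RHS: x^3 + 41 x + 51 = 5^3 + 41*5 + 51 mod 53 = 10
LHS != RHS

No, not on the curve


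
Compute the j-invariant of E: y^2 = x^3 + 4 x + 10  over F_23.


Delta = -16(4 a^3 + 27 b^2) mod 23 = 15
-1728 * (4 a)^3 = -1728 * (4*4)^3 mod 23 = 17
j = 17 * 15^(-1) mod 23 = 18

j = 18 (mod 23)


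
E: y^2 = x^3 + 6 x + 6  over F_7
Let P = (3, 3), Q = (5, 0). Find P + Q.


P != Q, so use the chord formula.
s = (y2 - y1) / (x2 - x1) = (4) / (2) mod 7 = 2
x3 = s^2 - x1 - x2 mod 7 = 2^2 - 3 - 5 = 3
y3 = s (x1 - x3) - y1 mod 7 = 2 * (3 - 3) - 3 = 4

P + Q = (3, 4)


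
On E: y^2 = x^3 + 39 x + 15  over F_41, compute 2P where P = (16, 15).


Doubling: s = (3 x1^2 + a) / (2 y1)
s = (3*16^2 + 39) / (2*15) mod 41 = 31
x3 = s^2 - 2 x1 mod 41 = 31^2 - 2*16 = 27
y3 = s (x1 - x3) - y1 mod 41 = 31 * (16 - 27) - 15 = 13

2P = (27, 13)


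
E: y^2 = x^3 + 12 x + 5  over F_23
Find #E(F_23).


For each x in F_23, count y with y^2 = x^3 + 12 x + 5 mod 23:
  x = 1: RHS = 18, y in [8, 15]  -> 2 point(s)
  x = 4: RHS = 2, y in [5, 18]  -> 2 point(s)
  x = 5: RHS = 6, y in [11, 12]  -> 2 point(s)
  x = 7: RHS = 18, y in [8, 15]  -> 2 point(s)
  x = 13: RHS = 12, y in [9, 14]  -> 2 point(s)
  x = 15: RHS = 18, y in [8, 15]  -> 2 point(s)
  x = 17: RHS = 16, y in [4, 19]  -> 2 point(s)
  x = 18: RHS = 4, y in [2, 21]  -> 2 point(s)
  x = 19: RHS = 8, y in [10, 13]  -> 2 point(s)
Affine points: 18. Add the point at infinity: total = 19.

#E(F_23) = 19


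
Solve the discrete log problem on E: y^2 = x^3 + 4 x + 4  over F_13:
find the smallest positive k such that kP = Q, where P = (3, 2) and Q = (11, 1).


Enumerate multiples of P until we hit Q = (11, 1):
  1P = (3, 2)
  2P = (11, 1)
Match found at i = 2.

k = 2


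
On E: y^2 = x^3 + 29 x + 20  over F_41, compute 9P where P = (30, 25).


k = 9 = 1001_2 (binary, LSB first: 1001)
Double-and-add from P = (30, 25):
  bit 0 = 1: acc = O + (30, 25) = (30, 25)
  bit 1 = 0: acc unchanged = (30, 25)
  bit 2 = 0: acc unchanged = (30, 25)
  bit 3 = 1: acc = (30, 25) + (4, 6) = (23, 29)

9P = (23, 29)


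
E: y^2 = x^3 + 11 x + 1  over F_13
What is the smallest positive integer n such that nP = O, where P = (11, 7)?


Compute successive multiples of P until we hit O:
  1P = (11, 7)
  2P = (0, 12)
  3P = (5, 8)
  4P = (1, 0)
  5P = (5, 5)
  6P = (0, 1)
  7P = (11, 6)
  8P = O

ord(P) = 8


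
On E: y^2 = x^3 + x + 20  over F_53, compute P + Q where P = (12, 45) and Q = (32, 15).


P != Q, so use the chord formula.
s = (y2 - y1) / (x2 - x1) = (23) / (20) mod 53 = 25
x3 = s^2 - x1 - x2 mod 53 = 25^2 - 12 - 32 = 51
y3 = s (x1 - x3) - y1 mod 53 = 25 * (12 - 51) - 45 = 40

P + Q = (51, 40)


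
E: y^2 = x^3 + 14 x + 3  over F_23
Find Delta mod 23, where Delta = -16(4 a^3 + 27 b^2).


4 a^3 + 27 b^2 = 4*14^3 + 27*3^2 = 10976 + 243 = 11219
Delta = -16 * (11219) = -179504
Delta mod 23 = 11

Delta = 11 (mod 23)


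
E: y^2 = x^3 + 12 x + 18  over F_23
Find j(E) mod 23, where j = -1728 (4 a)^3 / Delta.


Delta = -16(4 a^3 + 27 b^2) mod 23 = 2
-1728 * (4 a)^3 = -1728 * (4*12)^3 mod 23 = 22
j = 22 * 2^(-1) mod 23 = 11

j = 11 (mod 23)


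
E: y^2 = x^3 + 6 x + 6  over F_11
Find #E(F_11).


For each x in F_11, count y with y^2 = x^3 + 6 x + 6 mod 11:
  x = 2: RHS = 4, y in [2, 9]  -> 2 point(s)
  x = 6: RHS = 5, y in [4, 7]  -> 2 point(s)
  x = 8: RHS = 5, y in [4, 7]  -> 2 point(s)
Affine points: 6. Add the point at infinity: total = 7.

#E(F_11) = 7


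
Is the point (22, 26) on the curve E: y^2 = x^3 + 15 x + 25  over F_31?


Check whether y^2 = x^3 + 15 x + 25 (mod 31) for (x, y) = (22, 26).
LHS: y^2 = 26^2 mod 31 = 25
RHS: x^3 + 15 x + 25 = 22^3 + 15*22 + 25 mod 31 = 29
LHS != RHS

No, not on the curve


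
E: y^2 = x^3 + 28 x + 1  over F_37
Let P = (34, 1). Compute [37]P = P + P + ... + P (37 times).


k = 37 = 100101_2 (binary, LSB first: 101001)
Double-and-add from P = (34, 1):
  bit 0 = 1: acc = O + (34, 1) = (34, 1)
  bit 1 = 0: acc unchanged = (34, 1)
  bit 2 = 1: acc = (34, 1) + (18, 26) = (11, 7)
  bit 3 = 0: acc unchanged = (11, 7)
  bit 4 = 0: acc unchanged = (11, 7)
  bit 5 = 1: acc = (11, 7) + (35, 14) = (18, 11)

37P = (18, 11)


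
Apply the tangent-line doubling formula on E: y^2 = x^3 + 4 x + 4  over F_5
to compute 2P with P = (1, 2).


Doubling: s = (3 x1^2 + a) / (2 y1)
s = (3*1^2 + 4) / (2*2) mod 5 = 3
x3 = s^2 - 2 x1 mod 5 = 3^2 - 2*1 = 2
y3 = s (x1 - x3) - y1 mod 5 = 3 * (1 - 2) - 2 = 0

2P = (2, 0)


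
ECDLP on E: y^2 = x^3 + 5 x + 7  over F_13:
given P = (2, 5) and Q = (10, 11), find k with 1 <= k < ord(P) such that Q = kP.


Enumerate multiples of P until we hit Q = (10, 11):
  1P = (2, 5)
  2P = (5, 12)
  3P = (10, 11)
Match found at i = 3.

k = 3


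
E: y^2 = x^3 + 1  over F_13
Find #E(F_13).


For each x in F_13, count y with y^2 = x^3 + 0 x + 1 mod 13:
  x = 0: RHS = 1, y in [1, 12]  -> 2 point(s)
  x = 2: RHS = 9, y in [3, 10]  -> 2 point(s)
  x = 4: RHS = 0, y in [0]  -> 1 point(s)
  x = 5: RHS = 9, y in [3, 10]  -> 2 point(s)
  x = 6: RHS = 9, y in [3, 10]  -> 2 point(s)
  x = 10: RHS = 0, y in [0]  -> 1 point(s)
  x = 12: RHS = 0, y in [0]  -> 1 point(s)
Affine points: 11. Add the point at infinity: total = 12.

#E(F_13) = 12
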